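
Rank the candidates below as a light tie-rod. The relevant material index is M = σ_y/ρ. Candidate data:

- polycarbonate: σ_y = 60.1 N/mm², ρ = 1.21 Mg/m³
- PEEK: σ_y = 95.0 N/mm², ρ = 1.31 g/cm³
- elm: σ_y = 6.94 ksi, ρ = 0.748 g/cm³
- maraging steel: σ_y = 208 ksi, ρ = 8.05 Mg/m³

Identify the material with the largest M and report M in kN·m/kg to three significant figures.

maraging steel, M = 178 kN·m/kg

Normalizing units and computing the index:
  polycarbonate: σ_y = 60.10 MPa, ρ = 1210 kg/m³
  PEEK: σ_y = 95.00 MPa, ρ = 1310 kg/m³
  elm: σ_y = 47.85 MPa, ρ = 748.0 kg/m³
  maraging steel: σ_y = 1434 MPa, ρ = 8050 kg/m³
  maraging steel: M = 178 kN·m/kg
  PEEK: M = 72.5 kN·m/kg
  elm: M = 64.0 kN·m/kg
  polycarbonate: M = 49.7 kN·m/kg
Highest index: maraging steel.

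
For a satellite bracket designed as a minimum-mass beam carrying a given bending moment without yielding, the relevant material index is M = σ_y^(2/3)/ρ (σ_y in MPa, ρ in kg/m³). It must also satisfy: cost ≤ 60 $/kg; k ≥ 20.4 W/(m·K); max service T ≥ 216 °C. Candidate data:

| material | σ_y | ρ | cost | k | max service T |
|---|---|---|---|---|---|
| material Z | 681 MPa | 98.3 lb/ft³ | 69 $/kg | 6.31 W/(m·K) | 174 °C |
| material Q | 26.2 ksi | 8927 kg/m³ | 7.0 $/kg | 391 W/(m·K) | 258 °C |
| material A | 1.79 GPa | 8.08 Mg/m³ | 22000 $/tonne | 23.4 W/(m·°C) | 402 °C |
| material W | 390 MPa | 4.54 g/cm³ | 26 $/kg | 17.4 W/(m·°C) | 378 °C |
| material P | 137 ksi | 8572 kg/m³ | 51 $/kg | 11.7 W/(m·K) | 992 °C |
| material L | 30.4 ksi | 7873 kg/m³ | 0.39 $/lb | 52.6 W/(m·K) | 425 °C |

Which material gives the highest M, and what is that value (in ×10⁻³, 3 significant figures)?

material A, M = 18.2×10⁻³

Screen on constraints: cost ≤ 60 $/kg; k ≥ 20.4 W/(m·K); max service T ≥ 216 °C. Survivors: material Q, material A, material L.
Convert each candidate to consistent units, then evaluate M:
  material Q: σ_y = 180.6 MPa, ρ = 8927 kg/m³
  material A: σ_y = 1790 MPa, ρ = 8080 kg/m³
  material L: σ_y = 209.6 MPa, ρ = 7873 kg/m³
  material A: M = 18.2×10⁻³
  material L: M = 4.48×10⁻³
  material Q: M = 3.58×10⁻³
Material A ranks first.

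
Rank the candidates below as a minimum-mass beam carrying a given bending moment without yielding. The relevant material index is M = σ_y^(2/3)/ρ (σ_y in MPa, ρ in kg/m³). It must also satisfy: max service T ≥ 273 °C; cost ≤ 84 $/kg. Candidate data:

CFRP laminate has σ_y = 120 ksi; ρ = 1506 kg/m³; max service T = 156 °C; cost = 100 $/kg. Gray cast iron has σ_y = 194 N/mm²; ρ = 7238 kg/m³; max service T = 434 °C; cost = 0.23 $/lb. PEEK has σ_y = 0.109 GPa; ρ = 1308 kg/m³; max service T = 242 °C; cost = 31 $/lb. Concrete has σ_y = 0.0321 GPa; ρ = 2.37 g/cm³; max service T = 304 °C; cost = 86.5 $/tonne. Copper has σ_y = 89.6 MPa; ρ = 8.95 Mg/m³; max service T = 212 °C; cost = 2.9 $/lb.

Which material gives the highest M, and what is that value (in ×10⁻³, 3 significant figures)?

gray cast iron, M = 4.63×10⁻³

Screen on constraints: max service T ≥ 273 °C; cost ≤ 84 $/kg. Survivors: gray cast iron, concrete.
Convert each candidate to consistent units, then evaluate M:
  gray cast iron: σ_y = 194.0 MPa, ρ = 7238 kg/m³
  concrete: σ_y = 32.10 MPa, ρ = 2370 kg/m³
  gray cast iron: M = 4.63×10⁻³
  concrete: M = 4.26×10⁻³
The maximum is for gray cast iron.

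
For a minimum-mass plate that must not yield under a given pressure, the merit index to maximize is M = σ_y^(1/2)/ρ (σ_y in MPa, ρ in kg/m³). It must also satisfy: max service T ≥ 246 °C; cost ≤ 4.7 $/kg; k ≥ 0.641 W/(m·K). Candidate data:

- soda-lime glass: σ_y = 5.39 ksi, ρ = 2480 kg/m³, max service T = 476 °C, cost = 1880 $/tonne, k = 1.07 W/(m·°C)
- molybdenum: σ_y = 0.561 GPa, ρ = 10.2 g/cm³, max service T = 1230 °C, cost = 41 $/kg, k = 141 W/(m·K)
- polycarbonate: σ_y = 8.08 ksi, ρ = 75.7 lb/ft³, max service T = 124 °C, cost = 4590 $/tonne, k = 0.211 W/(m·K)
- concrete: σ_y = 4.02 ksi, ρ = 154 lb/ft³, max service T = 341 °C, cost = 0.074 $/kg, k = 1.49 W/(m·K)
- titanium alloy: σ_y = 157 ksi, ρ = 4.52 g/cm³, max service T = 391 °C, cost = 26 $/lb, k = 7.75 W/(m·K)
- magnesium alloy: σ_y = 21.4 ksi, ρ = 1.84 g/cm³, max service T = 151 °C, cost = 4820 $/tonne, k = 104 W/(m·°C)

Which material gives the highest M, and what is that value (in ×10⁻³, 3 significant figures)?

Screen on constraints: max service T ≥ 246 °C; cost ≤ 4.7 $/kg; k ≥ 0.641 W/(m·K). Survivors: soda-lime glass, concrete.
Convert each candidate to consistent units, then evaluate M:
  soda-lime glass: σ_y = 37.16 MPa, ρ = 2480 kg/m³
  concrete: σ_y = 27.72 MPa, ρ = 2467 kg/m³
  soda-lime glass: M = 2.46×10⁻³
  concrete: M = 2.13×10⁻³
Highest index: soda-lime glass.

soda-lime glass, M = 2.46×10⁻³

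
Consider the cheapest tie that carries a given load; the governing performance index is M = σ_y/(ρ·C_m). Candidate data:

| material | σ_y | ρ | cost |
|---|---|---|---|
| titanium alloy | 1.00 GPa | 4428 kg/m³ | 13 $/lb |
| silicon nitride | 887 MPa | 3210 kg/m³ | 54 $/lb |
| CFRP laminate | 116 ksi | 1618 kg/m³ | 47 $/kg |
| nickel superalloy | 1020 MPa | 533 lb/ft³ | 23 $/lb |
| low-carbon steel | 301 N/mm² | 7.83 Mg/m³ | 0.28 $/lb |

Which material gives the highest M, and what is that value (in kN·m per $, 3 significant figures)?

low-carbon steel, M = 62.3 kN·m per $

Normalizing units and computing the index:
  titanium alloy: σ_y = 1000 MPa, ρ = 4428 kg/m³, cost = 28.66 $/kg
  silicon nitride: σ_y = 887.0 MPa, ρ = 3210 kg/m³, cost = 119.0 $/kg
  CFRP laminate: σ_y = 799.8 MPa, ρ = 1618 kg/m³, cost = 47.00 $/kg
  nickel superalloy: σ_y = 1020 MPa, ρ = 8538 kg/m³, cost = 50.71 $/kg
  low-carbon steel: σ_y = 301.0 MPa, ρ = 7830 kg/m³, cost = 0.6173 $/kg
  low-carbon steel: M = 62.3 kN·m per $
  CFRP laminate: M = 10.5 kN·m per $
  titanium alloy: M = 7.88 kN·m per $
  nickel superalloy: M = 2.36 kN·m per $
  silicon nitride: M = 2.32 kN·m per $
Low-carbon steel ranks first.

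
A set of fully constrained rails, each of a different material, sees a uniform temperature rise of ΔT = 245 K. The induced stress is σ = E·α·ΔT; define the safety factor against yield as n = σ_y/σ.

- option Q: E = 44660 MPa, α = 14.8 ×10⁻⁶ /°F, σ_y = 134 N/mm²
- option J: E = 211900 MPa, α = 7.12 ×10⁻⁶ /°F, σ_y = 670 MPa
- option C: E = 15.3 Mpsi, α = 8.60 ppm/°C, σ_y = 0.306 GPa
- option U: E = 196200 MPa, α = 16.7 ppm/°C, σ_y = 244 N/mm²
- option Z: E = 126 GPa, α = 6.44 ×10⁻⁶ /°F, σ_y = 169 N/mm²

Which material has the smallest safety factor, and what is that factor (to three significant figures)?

Converting E to GPa, α to ×10⁻⁶/K, σ_y to MPa, then σ and n for each:
  option Q: E = 44.66, α = 26.6, σ_y = 134.0 → σ = 291 MPa, n = 0.460
  option J: E = 211.9, α = 12.8, σ_y = 670.0 → σ = 665 MPa, n = 1.01
  option C: E = 105.5, α = 8.60, σ_y = 306.0 → σ = 222 MPa, n = 1.38
  option U: E = 196.2, α = 16.7, σ_y = 244.0 → σ = 803 MPa, n = 0.304
  option Z: E = 126.0, α = 11.6, σ_y = 169.0 → σ = 358 MPa, n = 0.472
The minimum is option U at n = 0.304.

option U, n = 0.304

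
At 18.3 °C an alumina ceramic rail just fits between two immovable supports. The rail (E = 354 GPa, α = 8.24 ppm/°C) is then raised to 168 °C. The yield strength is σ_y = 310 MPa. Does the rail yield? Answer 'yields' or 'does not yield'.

ΔT = 149.7 K. Constrained thermal stress σ = E·α·ΔT = 354.0×10³ MPa × 8.24×10⁻⁶ × 149.7 = 437 MPa (compressive).
Compare to σ_y = 310 MPa: σ ≥ σ_y, so it yields.

yields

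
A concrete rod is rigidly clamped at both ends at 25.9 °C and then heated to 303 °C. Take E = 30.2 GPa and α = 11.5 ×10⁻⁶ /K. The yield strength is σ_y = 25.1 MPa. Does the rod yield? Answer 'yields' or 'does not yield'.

yields

ΔT = 277.1 K. Constrained thermal stress σ = E·α·ΔT = 30.20×10³ MPa × 11.5×10⁻⁶ × 277.1 = 96.2 MPa (compressive).
Compare to σ_y = 25.1 MPa: σ ≥ σ_y, so it yields.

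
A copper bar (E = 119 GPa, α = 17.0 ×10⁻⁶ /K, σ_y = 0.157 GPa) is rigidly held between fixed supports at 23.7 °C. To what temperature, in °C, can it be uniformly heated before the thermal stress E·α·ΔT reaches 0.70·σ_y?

78.0 °C

σ_y = 0.157 GPa = 157.0 MPa.
E·α·ΔT = 109.9 MPa ⇒ ΔT = 109.9 / (119.0×10³ × 17.0×10⁻⁶) = 54.33 K.
T = 23.7 + 54.33 = 78.03 °C.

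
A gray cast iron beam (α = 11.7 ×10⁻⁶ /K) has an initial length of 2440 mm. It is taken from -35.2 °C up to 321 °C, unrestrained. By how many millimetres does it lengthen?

10.2 mm

ΔT = 321 − (-35.2) = 356.2 K.
ΔL = α·L₀·ΔT = 11.7×10⁻⁶ × 2440 mm × 356.2 K = 10.2 mm.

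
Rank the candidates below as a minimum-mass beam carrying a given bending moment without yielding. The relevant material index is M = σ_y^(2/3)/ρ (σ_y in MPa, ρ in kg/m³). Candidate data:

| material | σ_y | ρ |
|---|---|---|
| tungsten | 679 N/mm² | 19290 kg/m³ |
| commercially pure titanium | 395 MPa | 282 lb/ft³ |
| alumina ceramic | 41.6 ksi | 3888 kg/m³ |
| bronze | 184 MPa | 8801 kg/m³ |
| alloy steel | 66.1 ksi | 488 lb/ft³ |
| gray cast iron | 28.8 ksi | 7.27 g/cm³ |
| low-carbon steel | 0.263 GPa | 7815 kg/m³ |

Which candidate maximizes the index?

After converting to SI:
  tungsten: σ_y = 679.0 MPa, ρ = 19290 kg/m³
  commercially pure titanium: σ_y = 395.0 MPa, ρ = 4517 kg/m³
  alumina ceramic: σ_y = 286.8 MPa, ρ = 3888 kg/m³
  bronze: σ_y = 184.0 MPa, ρ = 8801 kg/m³
  alloy steel: σ_y = 455.7 MPa, ρ = 7817 kg/m³
  gray cast iron: σ_y = 198.6 MPa, ρ = 7270 kg/m³
  low-carbon steel: σ_y = 263.0 MPa, ρ = 7815 kg/m³
  commercially pure titanium: M = 11.9×10⁻³
  alumina ceramic: M = 11.2×10⁻³
  alloy steel: M = 7.58×10⁻³
  low-carbon steel: M = 5.25×10⁻³
  gray cast iron: M = 4.68×10⁻³
  tungsten: M = 4.00×10⁻³
  bronze: M = 3.68×10⁻³
Commercially pure titanium ranks first.

commercially pure titanium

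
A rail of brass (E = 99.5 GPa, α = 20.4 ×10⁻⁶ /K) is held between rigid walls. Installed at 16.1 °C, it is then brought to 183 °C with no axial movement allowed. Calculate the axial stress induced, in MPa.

ΔT = 166.9 K. Constrained thermal stress σ = E·α·ΔT = 99.50×10³ MPa × 20.4×10⁻⁶ × 166.9 = 339 MPa (compressive).

339 MPa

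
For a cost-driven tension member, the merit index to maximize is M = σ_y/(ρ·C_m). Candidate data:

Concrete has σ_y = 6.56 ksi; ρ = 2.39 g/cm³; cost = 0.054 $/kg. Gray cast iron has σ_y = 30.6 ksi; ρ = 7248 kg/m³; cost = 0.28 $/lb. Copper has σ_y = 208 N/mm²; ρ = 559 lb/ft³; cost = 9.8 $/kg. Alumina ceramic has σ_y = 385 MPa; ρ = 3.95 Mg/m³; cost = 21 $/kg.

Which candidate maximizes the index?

Convert each candidate to consistent units, then evaluate M:
  concrete: σ_y = 45.23 MPa, ρ = 2390 kg/m³, cost = 0.05400 $/kg
  gray cast iron: σ_y = 211.0 MPa, ρ = 7248 kg/m³, cost = 0.6173 $/kg
  copper: σ_y = 208.0 MPa, ρ = 8954 kg/m³, cost = 9.800 $/kg
  alumina ceramic: σ_y = 385.0 MPa, ρ = 3950 kg/m³, cost = 21.00 $/kg
  concrete: M = 350 kN·m per $
  gray cast iron: M = 47.2 kN·m per $
  alumina ceramic: M = 4.64 kN·m per $
  copper: M = 2.37 kN·m per $
Concrete ranks first.

concrete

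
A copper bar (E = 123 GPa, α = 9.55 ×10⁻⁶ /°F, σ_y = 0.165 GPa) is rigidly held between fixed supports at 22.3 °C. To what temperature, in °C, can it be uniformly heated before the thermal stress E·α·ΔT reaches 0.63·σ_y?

α = 9.55×10⁻⁶/°F × 9/5 = 17.2×10⁻⁶/K.
σ_y = 0.165 GPa = 165.0 MPa.
E·α·ΔT = 104.0 MPa ⇒ ΔT = 104.0 / (123.0×10³ × 17.2×10⁻⁶) = 49.16 K.
T = 22.3 + 49.16 = 71.46 °C.

71.5 °C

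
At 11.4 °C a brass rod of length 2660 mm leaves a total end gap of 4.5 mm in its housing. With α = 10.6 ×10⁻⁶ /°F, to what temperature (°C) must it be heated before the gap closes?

α = 10.6×10⁻⁶/°F × 9/5 = 19.1×10⁻⁶/K.
α·L₀·ΔT = 4.5 mm ⇒ ΔT = 4.5 / (19.1×10⁻⁶ × 2660.0) = 88.67 K.
T = 11.4 + 88.67 = 100.1 °C.

100 °C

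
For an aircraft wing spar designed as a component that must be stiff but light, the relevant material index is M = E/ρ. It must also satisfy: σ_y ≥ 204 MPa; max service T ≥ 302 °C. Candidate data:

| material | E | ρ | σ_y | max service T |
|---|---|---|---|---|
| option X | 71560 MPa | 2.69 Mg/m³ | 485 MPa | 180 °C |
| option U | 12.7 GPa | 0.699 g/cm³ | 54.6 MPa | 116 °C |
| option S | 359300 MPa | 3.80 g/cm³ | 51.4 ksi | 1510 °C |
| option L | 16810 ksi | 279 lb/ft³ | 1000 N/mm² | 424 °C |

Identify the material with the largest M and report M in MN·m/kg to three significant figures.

Screen on constraints: σ_y ≥ 204 MPa; max service T ≥ 302 °C. Survivors: option S, option L.
In SI units:
  option S: E = 359.3 GPa, ρ = 3800 kg/m³
  option L: E = 115.9 GPa, ρ = 4469 kg/m³
  option S: M = 94.6 MN·m/kg
  option L: M = 25.9 MN·m/kg
Highest index: option S.

option S, M = 94.6 MN·m/kg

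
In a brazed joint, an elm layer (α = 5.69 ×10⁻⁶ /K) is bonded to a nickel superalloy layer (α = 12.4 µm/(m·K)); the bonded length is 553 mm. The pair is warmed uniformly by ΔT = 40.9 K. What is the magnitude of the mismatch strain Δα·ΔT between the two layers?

2.74×10⁻⁴

Δα = |5.69 − 12.4|×10⁻⁶/K = 6.71×10⁻⁶/K.
Mismatch strain = Δα·ΔT = 6.71×10⁻⁶ × 40.9 = 2.74×10⁻⁴.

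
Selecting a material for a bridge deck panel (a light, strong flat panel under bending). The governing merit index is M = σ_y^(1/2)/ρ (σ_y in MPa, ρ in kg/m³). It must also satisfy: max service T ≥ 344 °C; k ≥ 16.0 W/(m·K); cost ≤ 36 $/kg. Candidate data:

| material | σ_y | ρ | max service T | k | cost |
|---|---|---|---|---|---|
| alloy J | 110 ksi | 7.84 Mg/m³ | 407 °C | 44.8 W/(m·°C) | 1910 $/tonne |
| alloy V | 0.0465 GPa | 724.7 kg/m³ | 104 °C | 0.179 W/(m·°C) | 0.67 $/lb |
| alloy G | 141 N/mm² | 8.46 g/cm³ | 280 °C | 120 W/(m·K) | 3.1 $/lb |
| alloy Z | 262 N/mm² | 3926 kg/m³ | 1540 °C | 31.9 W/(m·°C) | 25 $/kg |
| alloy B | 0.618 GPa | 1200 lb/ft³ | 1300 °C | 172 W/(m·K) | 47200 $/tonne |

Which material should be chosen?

alloy Z

Screen on constraints: max service T ≥ 344 °C; k ≥ 16.0 W/(m·K); cost ≤ 36 $/kg. Survivors: alloy J, alloy Z.
Convert each candidate to consistent units, then evaluate M:
  alloy J: σ_y = 758.4 MPa, ρ = 7840 kg/m³
  alloy Z: σ_y = 262.0 MPa, ρ = 3926 kg/m³
  alloy Z: M = 4.12×10⁻³
  alloy J: M = 3.51×10⁻³
Alloy Z ranks first.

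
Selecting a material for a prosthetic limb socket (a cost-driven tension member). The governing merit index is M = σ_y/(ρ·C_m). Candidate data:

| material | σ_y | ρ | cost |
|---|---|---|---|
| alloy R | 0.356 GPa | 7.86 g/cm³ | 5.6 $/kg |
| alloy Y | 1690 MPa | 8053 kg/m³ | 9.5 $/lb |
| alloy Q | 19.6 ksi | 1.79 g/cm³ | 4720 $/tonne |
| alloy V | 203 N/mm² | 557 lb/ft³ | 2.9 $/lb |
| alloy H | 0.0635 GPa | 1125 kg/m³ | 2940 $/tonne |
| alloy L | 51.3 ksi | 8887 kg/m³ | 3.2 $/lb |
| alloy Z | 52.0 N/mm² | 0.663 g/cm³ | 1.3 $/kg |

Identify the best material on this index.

alloy Z

Convert each candidate to consistent units, then evaluate M:
  alloy R: σ_y = 356.0 MPa, ρ = 7860 kg/m³, cost = 5.600 $/kg
  alloy Y: σ_y = 1690 MPa, ρ = 8053 kg/m³, cost = 20.94 $/kg
  alloy Q: σ_y = 135.1 MPa, ρ = 1790 kg/m³, cost = 4.720 $/kg
  alloy V: σ_y = 203.0 MPa, ρ = 8922 kg/m³, cost = 6.393 $/kg
  alloy H: σ_y = 63.50 MPa, ρ = 1125 kg/m³, cost = 2.940 $/kg
  alloy L: σ_y = 353.7 MPa, ρ = 8887 kg/m³, cost = 7.055 $/kg
  alloy Z: σ_y = 52.00 MPa, ρ = 663.0 kg/m³, cost = 1.300 $/kg
  alloy Z: M = 60.3 kN·m per $
  alloy H: M = 19.2 kN·m per $
  alloy Q: M = 16.0 kN·m per $
  alloy Y: M = 10.0 kN·m per $
  alloy R: M = 8.09 kN·m per $
  alloy L: M = 5.64 kN·m per $
  alloy V: M = 3.56 kN·m per $
Alloy Z ranks first.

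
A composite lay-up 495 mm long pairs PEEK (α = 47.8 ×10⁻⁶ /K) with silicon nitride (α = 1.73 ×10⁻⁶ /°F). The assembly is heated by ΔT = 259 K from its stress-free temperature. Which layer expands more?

silicon nitride: α = 1.73×10⁻⁶/°F × 9/5 = 3.11×10⁻⁶/K.
α(PEEK) = 47.8×10⁻⁶/K vs α(silicon nitride) = 3.11×10⁻⁶/K.
Higher α expands more for the same ΔT: PEEK.

PEEK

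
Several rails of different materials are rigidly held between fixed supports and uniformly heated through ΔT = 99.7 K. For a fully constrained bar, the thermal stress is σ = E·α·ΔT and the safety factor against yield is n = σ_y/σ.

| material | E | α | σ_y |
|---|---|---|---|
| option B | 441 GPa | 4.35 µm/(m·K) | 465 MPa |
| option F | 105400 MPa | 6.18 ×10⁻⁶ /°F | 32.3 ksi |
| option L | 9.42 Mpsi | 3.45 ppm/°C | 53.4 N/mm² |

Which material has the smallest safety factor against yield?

Converting E to GPa, α to ×10⁻⁶/K, σ_y to MPa, then σ and n for each:
  option B: E = 441.0, α = 4.35, σ_y = 465.0 → σ = 191 MPa, n = 2.43
  option F: E = 105.4, α = 11.1, σ_y = 222.7 → σ = 117 MPa, n = 1.91
  option L: E = 64.95, α = 3.45, σ_y = 53.40 → σ = 22.3 MPa, n = 2.39
Smallest n: option F with n = 1.91.

option F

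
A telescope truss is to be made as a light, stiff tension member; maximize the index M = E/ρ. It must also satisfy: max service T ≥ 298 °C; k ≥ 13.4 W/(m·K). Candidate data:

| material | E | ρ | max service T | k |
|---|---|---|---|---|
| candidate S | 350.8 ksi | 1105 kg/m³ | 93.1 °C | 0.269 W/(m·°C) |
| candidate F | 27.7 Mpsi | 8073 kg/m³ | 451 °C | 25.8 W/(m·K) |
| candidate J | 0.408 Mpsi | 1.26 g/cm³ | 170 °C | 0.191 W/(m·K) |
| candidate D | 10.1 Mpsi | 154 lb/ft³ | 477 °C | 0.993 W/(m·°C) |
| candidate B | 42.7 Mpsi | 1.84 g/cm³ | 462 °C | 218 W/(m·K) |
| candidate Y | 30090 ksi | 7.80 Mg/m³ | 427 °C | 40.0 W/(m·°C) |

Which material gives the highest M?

candidate B

Screen on constraints: max service T ≥ 298 °C; k ≥ 13.4 W/(m·K). Survivors: candidate F, candidate B, candidate Y.
Normalizing units and computing the index:
  candidate F: E = 191.0 GPa, ρ = 8073 kg/m³
  candidate B: E = 294.4 GPa, ρ = 1840 kg/m³
  candidate Y: E = 207.5 GPa, ρ = 7800 kg/m³
  candidate B: M = 160 MN·m/kg
  candidate Y: M = 26.6 MN·m/kg
  candidate F: M = 23.7 MN·m/kg
The maximum is for candidate B.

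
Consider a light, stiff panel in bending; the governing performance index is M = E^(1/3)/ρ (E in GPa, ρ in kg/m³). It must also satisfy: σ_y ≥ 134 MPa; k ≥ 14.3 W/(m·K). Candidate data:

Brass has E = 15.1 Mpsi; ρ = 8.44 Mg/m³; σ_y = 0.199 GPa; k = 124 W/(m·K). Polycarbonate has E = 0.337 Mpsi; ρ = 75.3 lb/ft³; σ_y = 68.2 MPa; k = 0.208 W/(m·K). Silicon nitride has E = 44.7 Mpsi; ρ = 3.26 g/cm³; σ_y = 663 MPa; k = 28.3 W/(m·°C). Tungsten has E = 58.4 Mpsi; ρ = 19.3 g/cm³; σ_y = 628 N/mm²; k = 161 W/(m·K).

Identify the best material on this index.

silicon nitride

Screen on constraints: σ_y ≥ 134 MPa; k ≥ 14.3 W/(m·K). Survivors: brass, silicon nitride, tungsten.
After converting to SI:
  brass: E = 104.1 GPa, ρ = 8440 kg/m³
  silicon nitride: E = 308.2 GPa, ρ = 3260 kg/m³
  tungsten: E = 402.7 GPa, ρ = 19300 kg/m³
  silicon nitride: M = 2.07×10⁻³
  brass: M = 0.557×10⁻³
  tungsten: M = 0.383×10⁻³
The maximum is for silicon nitride.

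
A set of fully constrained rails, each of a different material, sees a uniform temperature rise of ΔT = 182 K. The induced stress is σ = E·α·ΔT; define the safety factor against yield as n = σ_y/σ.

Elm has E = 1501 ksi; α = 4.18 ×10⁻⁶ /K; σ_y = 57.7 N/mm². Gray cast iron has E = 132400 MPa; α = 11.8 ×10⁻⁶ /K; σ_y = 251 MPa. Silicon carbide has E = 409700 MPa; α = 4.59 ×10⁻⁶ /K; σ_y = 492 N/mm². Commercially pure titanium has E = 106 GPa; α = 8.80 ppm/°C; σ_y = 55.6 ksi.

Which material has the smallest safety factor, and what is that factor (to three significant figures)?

gray cast iron, n = 0.883

Per material, after unit conversion:
  elm: E = 10.35, α = 4.18, σ_y = 57.70 → σ = 7.87 MPa, n = 7.33
  gray cast iron: E = 132.4, α = 11.8, σ_y = 251.0 → σ = 284 MPa, n = 0.883
  silicon carbide: E = 409.7, α = 4.59, σ_y = 492.0 → σ = 342 MPa, n = 1.44
  commercially pure titanium: E = 106.0, α = 8.80, σ_y = 383.3 → σ = 170 MPa, n = 2.26
Gray cast iron has the lowest safety factor, n = 0.883.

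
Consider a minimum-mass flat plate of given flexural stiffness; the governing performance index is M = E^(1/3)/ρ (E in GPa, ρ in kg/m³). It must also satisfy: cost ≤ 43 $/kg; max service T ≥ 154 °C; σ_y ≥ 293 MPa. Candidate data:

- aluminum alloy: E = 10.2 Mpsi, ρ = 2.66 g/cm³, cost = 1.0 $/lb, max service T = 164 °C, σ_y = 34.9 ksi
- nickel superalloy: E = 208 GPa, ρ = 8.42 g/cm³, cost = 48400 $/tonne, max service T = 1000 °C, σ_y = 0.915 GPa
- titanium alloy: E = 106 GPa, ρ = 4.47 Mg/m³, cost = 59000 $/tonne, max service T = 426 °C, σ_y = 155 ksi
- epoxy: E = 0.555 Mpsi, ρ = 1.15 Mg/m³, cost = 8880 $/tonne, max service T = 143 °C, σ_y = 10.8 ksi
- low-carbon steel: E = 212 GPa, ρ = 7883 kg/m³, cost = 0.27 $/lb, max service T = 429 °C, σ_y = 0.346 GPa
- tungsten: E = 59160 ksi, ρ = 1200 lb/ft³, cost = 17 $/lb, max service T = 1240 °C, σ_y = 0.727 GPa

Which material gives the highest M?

Screen on constraints: cost ≤ 43 $/kg; max service T ≥ 154 °C; σ_y ≥ 293 MPa. Survivors: low-carbon steel, tungsten.
Putting every candidate on a common basis:
  low-carbon steel: E = 212.0 GPa, ρ = 7883 kg/m³
  tungsten: E = 407.9 GPa, ρ = 19220 kg/m³
  low-carbon steel: M = 0.756×10⁻³
  tungsten: M = 0.386×10⁻³
Low-carbon steel has the largest M.

low-carbon steel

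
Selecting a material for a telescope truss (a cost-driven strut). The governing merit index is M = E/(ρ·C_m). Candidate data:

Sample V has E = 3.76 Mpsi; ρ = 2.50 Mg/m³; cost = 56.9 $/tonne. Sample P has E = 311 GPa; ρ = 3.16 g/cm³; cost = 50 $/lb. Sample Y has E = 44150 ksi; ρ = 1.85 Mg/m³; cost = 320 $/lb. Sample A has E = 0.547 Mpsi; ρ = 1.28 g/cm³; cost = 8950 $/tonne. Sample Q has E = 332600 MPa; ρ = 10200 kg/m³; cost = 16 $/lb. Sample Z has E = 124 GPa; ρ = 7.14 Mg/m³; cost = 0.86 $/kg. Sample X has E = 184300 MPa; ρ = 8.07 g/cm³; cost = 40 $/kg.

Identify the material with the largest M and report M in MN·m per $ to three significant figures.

sample V, M = 182 MN·m per $

After converting to SI:
  sample V: E = 25.92 GPa, ρ = 2500 kg/m³, cost = 0.05690 $/kg
  sample P: E = 311.0 GPa, ρ = 3160 kg/m³, cost = 110.2 $/kg
  sample Y: E = 304.4 GPa, ρ = 1850 kg/m³, cost = 705.5 $/kg
  sample A: E = 3.771 GPa, ρ = 1280 kg/m³, cost = 8.950 $/kg
  sample Q: E = 332.6 GPa, ρ = 10200 kg/m³, cost = 35.27 $/kg
  sample Z: E = 124.0 GPa, ρ = 7140 kg/m³, cost = 0.8600 $/kg
  sample X: E = 184.3 GPa, ρ = 8070 kg/m³, cost = 40.00 $/kg
  sample V: M = 182 MN·m per $
  sample Z: M = 20.2 MN·m per $
  sample Q: M = 0.924 MN·m per $
  sample P: M = 0.893 MN·m per $
  sample X: M = 0.571 MN·m per $
  sample A: M = 0.329 MN·m per $
  sample Y: M = 0.233 MN·m per $
Sample V has the largest M.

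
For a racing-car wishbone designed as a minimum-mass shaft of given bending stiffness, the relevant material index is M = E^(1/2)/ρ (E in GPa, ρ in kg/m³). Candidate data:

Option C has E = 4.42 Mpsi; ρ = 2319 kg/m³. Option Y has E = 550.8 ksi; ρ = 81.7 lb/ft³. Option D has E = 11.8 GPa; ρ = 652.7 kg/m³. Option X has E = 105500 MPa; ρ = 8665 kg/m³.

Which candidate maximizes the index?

option D

Convert each candidate to consistent units, then evaluate M:
  option C: E = 30.47 GPa, ρ = 2319 kg/m³
  option Y: E = 3.798 GPa, ρ = 1309 kg/m³
  option D: E = 11.80 GPa, ρ = 652.7 kg/m³
  option X: E = 105.5 GPa, ρ = 8665 kg/m³
  option D: M = 5.26×10⁻³
  option C: M = 2.38×10⁻³
  option Y: M = 1.49×10⁻³
  option X: M = 1.19×10⁻³
Option D ranks first.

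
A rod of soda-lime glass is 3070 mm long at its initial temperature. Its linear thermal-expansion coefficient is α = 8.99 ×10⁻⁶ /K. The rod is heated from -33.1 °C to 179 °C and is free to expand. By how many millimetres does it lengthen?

5.85 mm

ΔT = 179 − (-33.1) = 212.1 K.
ΔL = α·L₀·ΔT = 8.99×10⁻⁶ × 3070 mm × 212.1 K = 5.85 mm.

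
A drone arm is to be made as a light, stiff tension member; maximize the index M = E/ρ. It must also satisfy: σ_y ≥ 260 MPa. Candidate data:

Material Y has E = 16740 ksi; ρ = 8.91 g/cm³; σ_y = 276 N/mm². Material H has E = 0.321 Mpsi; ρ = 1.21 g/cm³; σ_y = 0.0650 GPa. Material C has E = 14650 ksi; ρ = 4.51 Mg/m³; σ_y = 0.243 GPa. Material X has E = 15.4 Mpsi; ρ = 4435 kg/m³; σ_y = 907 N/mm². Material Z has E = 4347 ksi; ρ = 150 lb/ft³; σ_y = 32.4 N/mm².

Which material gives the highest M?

Screen on constraints: σ_y ≥ 260 MPa. Survivors: material Y, material X.
Normalizing units and computing the index:
  material Y: E = 115.4 GPa, ρ = 8910 kg/m³
  material X: E = 106.2 GPa, ρ = 4435 kg/m³
  material X: M = 23.9 MN·m/kg
  material Y: M = 13.0 MN·m/kg
The maximum is for material X.

material X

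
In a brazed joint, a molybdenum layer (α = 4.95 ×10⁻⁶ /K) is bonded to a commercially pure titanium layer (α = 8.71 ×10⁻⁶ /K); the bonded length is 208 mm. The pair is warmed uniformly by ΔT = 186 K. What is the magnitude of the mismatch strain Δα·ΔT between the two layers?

6.99×10⁻⁴

Δα = |4.95 − 8.71|×10⁻⁶/K = 3.76×10⁻⁶/K.
Mismatch strain = Δα·ΔT = 3.76×10⁻⁶ × 186.0 = 6.99×10⁻⁴.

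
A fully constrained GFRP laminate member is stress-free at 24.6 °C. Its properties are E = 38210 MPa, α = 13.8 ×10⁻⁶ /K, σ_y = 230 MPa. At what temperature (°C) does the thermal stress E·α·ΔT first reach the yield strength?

E = 38210 MPa = 38.21 GPa.
E·α·ΔT = 230.0 MPa ⇒ ΔT = 230.0 / (38.21×10³ × 13.8×10⁻⁶) = 436.2 K.
T = 24.6 + 436.2 = 460.8 °C.

461 °C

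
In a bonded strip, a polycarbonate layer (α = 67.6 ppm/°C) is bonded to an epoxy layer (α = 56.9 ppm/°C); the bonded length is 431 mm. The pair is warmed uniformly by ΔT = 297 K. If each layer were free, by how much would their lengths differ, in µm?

1370 µm

Δα = |67.6 − 56.9|×10⁻⁶/K = 10.7×10⁻⁶/K.
ΔL_mismatch = Δα·L·ΔT = 10.7×10⁻⁶ × 431.0 mm × 297.0 K = 1370 µm.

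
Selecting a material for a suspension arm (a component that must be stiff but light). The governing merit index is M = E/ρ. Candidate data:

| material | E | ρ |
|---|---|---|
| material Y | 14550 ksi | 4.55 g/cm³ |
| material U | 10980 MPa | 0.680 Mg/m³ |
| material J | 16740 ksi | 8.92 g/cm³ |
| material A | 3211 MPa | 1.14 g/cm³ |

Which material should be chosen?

material Y

In SI units:
  material Y: E = 100.3 GPa, ρ = 4550 kg/m³
  material U: E = 10.98 GPa, ρ = 680.0 kg/m³
  material J: E = 115.4 GPa, ρ = 8920 kg/m³
  material A: E = 3.211 GPa, ρ = 1140 kg/m³
  material Y: M = 22.0 MN·m/kg
  material U: M = 16.1 MN·m/kg
  material J: M = 12.9 MN·m/kg
  material A: M = 2.82 MN·m/kg
The maximum is for material Y.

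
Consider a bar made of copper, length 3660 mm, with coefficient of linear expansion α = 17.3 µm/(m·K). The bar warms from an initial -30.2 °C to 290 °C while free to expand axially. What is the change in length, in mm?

20.3 mm

ΔT = 290 − (-30.2) = 320.2 K.
ΔL = α·L₀·ΔT = 17.3×10⁻⁶ × 3660 mm × 320.2 K = 20.3 mm.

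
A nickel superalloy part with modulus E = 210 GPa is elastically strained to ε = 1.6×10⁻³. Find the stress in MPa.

σ = E·ε = 210000 MPa × 1.6×10⁻³ = 336 MPa.

336 MPa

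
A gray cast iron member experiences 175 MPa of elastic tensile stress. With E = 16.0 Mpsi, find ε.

1.59×10⁻³

E = 16.0 Mpsi = 110.3 GPa = 110300 MPa.
ε = σ/E = 175 / 110300 = 1.59×10⁻³.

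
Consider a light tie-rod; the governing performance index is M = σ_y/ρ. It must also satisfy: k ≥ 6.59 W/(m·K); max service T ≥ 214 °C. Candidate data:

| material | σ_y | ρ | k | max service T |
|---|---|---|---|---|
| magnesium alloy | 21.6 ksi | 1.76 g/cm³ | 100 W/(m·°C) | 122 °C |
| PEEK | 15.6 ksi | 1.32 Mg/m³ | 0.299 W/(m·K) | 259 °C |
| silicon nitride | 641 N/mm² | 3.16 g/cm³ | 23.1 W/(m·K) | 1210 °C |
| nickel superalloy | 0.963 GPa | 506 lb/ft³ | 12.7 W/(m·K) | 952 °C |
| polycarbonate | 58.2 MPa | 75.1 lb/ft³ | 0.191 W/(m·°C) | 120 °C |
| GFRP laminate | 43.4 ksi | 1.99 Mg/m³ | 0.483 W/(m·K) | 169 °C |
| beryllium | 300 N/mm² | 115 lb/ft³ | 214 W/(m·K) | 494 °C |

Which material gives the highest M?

Screen on constraints: k ≥ 6.59 W/(m·K); max service T ≥ 214 °C. Survivors: silicon nitride, nickel superalloy, beryllium.
In SI units:
  silicon nitride: σ_y = 641.0 MPa, ρ = 3160 kg/m³
  nickel superalloy: σ_y = 963.0 MPa, ρ = 8105 kg/m³
  beryllium: σ_y = 300.0 MPa, ρ = 1842 kg/m³
  silicon nitride: M = 203 kN·m/kg
  beryllium: M = 163 kN·m/kg
  nickel superalloy: M = 119 kN·m/kg
Highest index: silicon nitride.

silicon nitride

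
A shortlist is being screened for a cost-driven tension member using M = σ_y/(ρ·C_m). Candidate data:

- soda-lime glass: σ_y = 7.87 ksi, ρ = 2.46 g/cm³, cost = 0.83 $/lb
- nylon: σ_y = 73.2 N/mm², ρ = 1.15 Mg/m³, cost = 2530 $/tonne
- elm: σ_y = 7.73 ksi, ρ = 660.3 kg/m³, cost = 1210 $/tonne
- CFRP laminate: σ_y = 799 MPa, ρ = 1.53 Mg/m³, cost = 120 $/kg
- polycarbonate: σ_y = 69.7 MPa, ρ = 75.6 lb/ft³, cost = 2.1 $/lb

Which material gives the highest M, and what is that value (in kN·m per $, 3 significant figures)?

elm, M = 66.7 kN·m per $

Putting every candidate on a common basis:
  soda-lime glass: σ_y = 54.26 MPa, ρ = 2460 kg/m³, cost = 1.830 $/kg
  nylon: σ_y = 73.20 MPa, ρ = 1150 kg/m³, cost = 2.530 $/kg
  elm: σ_y = 53.30 MPa, ρ = 660.3 kg/m³, cost = 1.210 $/kg
  CFRP laminate: σ_y = 799.0 MPa, ρ = 1530 kg/m³, cost = 120.0 $/kg
  polycarbonate: σ_y = 69.70 MPa, ρ = 1211 kg/m³, cost = 4.630 $/kg
  elm: M = 66.7 kN·m per $
  nylon: M = 25.2 kN·m per $
  polycarbonate: M = 12.4 kN·m per $
  soda-lime glass: M = 12.1 kN·m per $
  CFRP laminate: M = 4.35 kN·m per $
Highest index: elm.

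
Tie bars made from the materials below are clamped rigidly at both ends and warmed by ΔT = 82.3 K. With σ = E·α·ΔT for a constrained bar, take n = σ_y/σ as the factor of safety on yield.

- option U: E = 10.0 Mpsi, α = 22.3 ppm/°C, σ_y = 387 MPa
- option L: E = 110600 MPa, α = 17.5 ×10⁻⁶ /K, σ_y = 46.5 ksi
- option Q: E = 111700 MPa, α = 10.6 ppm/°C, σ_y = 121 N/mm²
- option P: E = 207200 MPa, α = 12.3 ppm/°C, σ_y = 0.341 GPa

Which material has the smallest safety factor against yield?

option Q

Per material, after unit conversion:
  option U: E = 68.95, α = 22.3, σ_y = 387.0 → σ = 127 MPa, n = 3.06
  option L: E = 110.6, α = 17.5, σ_y = 320.6 → σ = 159 MPa, n = 2.01
  option Q: E = 111.7, α = 10.6, σ_y = 121.0 → σ = 97.4 MPa, n = 1.24
  option P: E = 207.2, α = 12.3, σ_y = 341.0 → σ = 210 MPa, n = 1.63
The minimum is option Q at n = 1.24.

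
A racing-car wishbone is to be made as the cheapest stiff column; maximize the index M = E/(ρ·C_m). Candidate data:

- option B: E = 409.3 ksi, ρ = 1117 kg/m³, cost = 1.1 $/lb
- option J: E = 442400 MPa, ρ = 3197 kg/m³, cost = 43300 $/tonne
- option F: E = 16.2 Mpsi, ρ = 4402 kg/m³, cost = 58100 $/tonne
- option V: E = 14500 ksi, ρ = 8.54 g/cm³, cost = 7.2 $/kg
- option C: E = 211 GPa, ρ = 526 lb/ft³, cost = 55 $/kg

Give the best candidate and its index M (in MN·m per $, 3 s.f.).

option J, M = 3.20 MN·m per $

After converting to SI:
  option B: E = 2.822 GPa, ρ = 1117 kg/m³, cost = 2.425 $/kg
  option J: E = 442.4 GPa, ρ = 3197 kg/m³, cost = 43.30 $/kg
  option F: E = 111.7 GPa, ρ = 4402 kg/m³, cost = 58.10 $/kg
  option V: E = 99.97 GPa, ρ = 8540 kg/m³, cost = 7.200 $/kg
  option C: E = 211.0 GPa, ρ = 8426 kg/m³, cost = 55.00 $/kg
  option J: M = 3.20 MN·m per $
  option V: M = 1.63 MN·m per $
  option B: M = 1.04 MN·m per $
  option C: M = 0.455 MN·m per $
  option F: M = 0.437 MN·m per $
The maximum is for option J.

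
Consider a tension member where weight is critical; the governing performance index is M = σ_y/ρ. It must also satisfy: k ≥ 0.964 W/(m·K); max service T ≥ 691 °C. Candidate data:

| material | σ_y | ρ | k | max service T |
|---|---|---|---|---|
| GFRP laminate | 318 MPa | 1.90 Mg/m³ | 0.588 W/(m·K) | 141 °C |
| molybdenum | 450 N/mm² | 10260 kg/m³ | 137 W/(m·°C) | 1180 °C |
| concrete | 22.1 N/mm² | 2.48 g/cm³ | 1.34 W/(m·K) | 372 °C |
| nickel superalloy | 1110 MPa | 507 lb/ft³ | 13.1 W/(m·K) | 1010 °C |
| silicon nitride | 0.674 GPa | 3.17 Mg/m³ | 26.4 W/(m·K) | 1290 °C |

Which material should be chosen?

silicon nitride

Screen on constraints: k ≥ 0.964 W/(m·K); max service T ≥ 691 °C. Survivors: molybdenum, nickel superalloy, silicon nitride.
After converting to SI:
  molybdenum: σ_y = 450.0 MPa, ρ = 10260 kg/m³
  nickel superalloy: σ_y = 1110 MPa, ρ = 8121 kg/m³
  silicon nitride: σ_y = 674.0 MPa, ρ = 3170 kg/m³
  silicon nitride: M = 213 kN·m/kg
  nickel superalloy: M = 137 kN·m/kg
  molybdenum: M = 43.9 kN·m/kg
The maximum is for silicon nitride.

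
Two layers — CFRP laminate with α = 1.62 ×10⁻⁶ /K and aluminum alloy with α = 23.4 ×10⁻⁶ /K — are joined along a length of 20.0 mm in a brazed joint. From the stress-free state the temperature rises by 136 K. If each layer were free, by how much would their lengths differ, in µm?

59.2 µm

Δα = |1.62 − 23.4|×10⁻⁶/K = 21.8×10⁻⁶/K.
ΔL_mismatch = Δα·L·ΔT = 21.8×10⁻⁶ × 20.0 mm × 136.0 K = 59.2 µm.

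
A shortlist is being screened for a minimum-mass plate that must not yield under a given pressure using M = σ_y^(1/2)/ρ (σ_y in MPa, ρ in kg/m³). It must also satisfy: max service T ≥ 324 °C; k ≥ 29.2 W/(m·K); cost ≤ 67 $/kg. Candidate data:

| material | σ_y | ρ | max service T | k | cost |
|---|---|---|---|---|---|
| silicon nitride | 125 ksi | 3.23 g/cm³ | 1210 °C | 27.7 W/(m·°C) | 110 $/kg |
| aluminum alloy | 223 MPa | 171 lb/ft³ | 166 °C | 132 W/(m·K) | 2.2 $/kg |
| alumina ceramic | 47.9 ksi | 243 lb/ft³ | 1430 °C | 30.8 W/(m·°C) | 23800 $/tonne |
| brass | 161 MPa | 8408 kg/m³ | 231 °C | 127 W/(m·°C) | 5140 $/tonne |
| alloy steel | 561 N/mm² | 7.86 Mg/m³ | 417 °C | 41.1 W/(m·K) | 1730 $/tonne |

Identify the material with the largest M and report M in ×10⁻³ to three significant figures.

alumina ceramic, M = 4.67×10⁻³

Screen on constraints: max service T ≥ 324 °C; k ≥ 29.2 W/(m·K); cost ≤ 67 $/kg. Survivors: alumina ceramic, alloy steel.
In SI units:
  alumina ceramic: σ_y = 330.3 MPa, ρ = 3892 kg/m³
  alloy steel: σ_y = 561.0 MPa, ρ = 7860 kg/m³
  alumina ceramic: M = 4.67×10⁻³
  alloy steel: M = 3.01×10⁻³
The maximum is for alumina ceramic.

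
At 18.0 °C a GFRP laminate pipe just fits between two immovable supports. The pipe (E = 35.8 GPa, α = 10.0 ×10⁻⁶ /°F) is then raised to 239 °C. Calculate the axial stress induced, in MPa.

α = 10.0×10⁻⁶/°F × 9/5 = 18.0×10⁻⁶/K.
ΔT = 221.0 K. Constrained thermal stress σ = E·α·ΔT = 35.80×10³ MPa × 18.0×10⁻⁶ × 221.0 = 142 MPa (compressive).

142 MPa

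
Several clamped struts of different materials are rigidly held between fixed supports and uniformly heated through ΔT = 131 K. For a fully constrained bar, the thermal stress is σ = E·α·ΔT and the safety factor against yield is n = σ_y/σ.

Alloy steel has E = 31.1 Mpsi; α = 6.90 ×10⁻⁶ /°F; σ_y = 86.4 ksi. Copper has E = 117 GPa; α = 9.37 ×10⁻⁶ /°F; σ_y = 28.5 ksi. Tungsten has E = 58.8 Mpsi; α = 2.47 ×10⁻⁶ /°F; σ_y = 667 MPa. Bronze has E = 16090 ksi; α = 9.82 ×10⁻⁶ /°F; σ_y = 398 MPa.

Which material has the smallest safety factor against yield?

With everything in SI (GPa, ×10⁻⁶/K, MPa):
  alloy steel: E = 214.4, α = 12.4, σ_y = 595.7 → σ = 349 MPa, n = 1.71
  copper: E = 117.0, α = 16.9, σ_y = 196.5 → σ = 259 MPa, n = 0.760
  tungsten: E = 405.4, α = 4.45, σ_y = 667.0 → σ = 236 MPa, n = 2.82
  bronze: E = 110.9, α = 17.7, σ_y = 398.0 → σ = 257 MPa, n = 1.55
The minimum is copper at n = 0.760.

copper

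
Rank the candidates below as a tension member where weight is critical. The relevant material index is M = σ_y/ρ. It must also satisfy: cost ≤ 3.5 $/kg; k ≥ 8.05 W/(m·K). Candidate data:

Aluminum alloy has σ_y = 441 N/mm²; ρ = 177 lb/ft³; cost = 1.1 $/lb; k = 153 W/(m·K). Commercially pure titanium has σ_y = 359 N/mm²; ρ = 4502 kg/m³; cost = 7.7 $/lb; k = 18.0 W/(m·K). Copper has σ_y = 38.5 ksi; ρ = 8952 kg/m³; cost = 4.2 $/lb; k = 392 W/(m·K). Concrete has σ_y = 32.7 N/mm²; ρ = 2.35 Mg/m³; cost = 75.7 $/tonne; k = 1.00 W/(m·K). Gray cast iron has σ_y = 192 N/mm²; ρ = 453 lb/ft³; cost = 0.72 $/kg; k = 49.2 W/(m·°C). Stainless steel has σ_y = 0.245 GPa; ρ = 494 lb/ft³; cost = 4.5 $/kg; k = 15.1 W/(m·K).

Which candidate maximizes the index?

Screen on constraints: cost ≤ 3.5 $/kg; k ≥ 8.05 W/(m·K). Survivors: aluminum alloy, gray cast iron.
Putting every candidate on a common basis:
  aluminum alloy: σ_y = 441.0 MPa, ρ = 2835 kg/m³
  gray cast iron: σ_y = 192.0 MPa, ρ = 7256 kg/m³
  aluminum alloy: M = 156 kN·m/kg
  gray cast iron: M = 26.5 kN·m/kg
Aluminum alloy has the largest M.

aluminum alloy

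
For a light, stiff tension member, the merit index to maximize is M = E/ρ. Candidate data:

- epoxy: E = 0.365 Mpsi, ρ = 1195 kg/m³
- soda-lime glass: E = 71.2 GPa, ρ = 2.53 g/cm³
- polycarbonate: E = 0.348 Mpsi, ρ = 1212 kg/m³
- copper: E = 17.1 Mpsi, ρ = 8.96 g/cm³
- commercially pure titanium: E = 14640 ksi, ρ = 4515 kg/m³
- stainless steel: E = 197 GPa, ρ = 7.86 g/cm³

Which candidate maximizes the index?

soda-lime glass

Putting every candidate on a common basis:
  epoxy: E = 2.517 GPa, ρ = 1195 kg/m³
  soda-lime glass: E = 71.20 GPa, ρ = 2530 kg/m³
  polycarbonate: E = 2.399 GPa, ρ = 1212 kg/m³
  copper: E = 117.9 GPa, ρ = 8960 kg/m³
  commercially pure titanium: E = 100.9 GPa, ρ = 4515 kg/m³
  stainless steel: E = 197.0 GPa, ρ = 7860 kg/m³
  soda-lime glass: M = 28.1 MN·m/kg
  stainless steel: M = 25.1 MN·m/kg
  commercially pure titanium: M = 22.4 MN·m/kg
  copper: M = 13.2 MN·m/kg
  epoxy: M = 2.11 MN·m/kg
  polycarbonate: M = 1.98 MN·m/kg
Highest index: soda-lime glass.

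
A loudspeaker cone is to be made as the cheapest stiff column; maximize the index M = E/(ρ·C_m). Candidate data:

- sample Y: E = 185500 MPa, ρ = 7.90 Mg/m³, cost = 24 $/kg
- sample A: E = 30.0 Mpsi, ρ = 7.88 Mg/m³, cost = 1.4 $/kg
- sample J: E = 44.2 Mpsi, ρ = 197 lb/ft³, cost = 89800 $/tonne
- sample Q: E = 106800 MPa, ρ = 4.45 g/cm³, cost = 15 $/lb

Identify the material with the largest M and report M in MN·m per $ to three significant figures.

Convert each candidate to consistent units, then evaluate M:
  sample Y: E = 185.5 GPa, ρ = 7900 kg/m³, cost = 24.00 $/kg
  sample A: E = 206.8 GPa, ρ = 7880 kg/m³, cost = 1.400 $/kg
  sample J: E = 304.7 GPa, ρ = 3156 kg/m³, cost = 89.80 $/kg
  sample Q: E = 106.8 GPa, ρ = 4450 kg/m³, cost = 33.07 $/kg
  sample A: M = 18.7 MN·m per $
  sample J: M = 1.08 MN·m per $
  sample Y: M = 0.978 MN·m per $
  sample Q: M = 0.726 MN·m per $
Sample A ranks first.

sample A, M = 18.7 MN·m per $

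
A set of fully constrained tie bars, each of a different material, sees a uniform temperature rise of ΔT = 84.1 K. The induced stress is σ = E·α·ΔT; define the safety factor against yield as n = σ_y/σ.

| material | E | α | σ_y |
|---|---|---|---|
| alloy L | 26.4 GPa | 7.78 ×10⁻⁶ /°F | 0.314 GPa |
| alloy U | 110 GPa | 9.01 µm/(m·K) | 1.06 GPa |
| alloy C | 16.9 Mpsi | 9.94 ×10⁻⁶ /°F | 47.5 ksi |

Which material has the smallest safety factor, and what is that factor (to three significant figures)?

In consistent units (E in GPa, α in ×10⁻⁶/K, σ_y in MPa):
  alloy L: E = 26.40, α = 14.0, σ_y = 314.0 → σ = 31.1 MPa, n = 10.1
  alloy U: E = 110.0, α = 9.01, σ_y = 1060 → σ = 83.4 MPa, n = 12.7
  alloy C: E = 116.5, α = 17.9, σ_y = 327.5 → σ = 175 MPa, n = 1.87
Alloy C has the lowest safety factor, n = 1.87.

alloy C, n = 1.87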